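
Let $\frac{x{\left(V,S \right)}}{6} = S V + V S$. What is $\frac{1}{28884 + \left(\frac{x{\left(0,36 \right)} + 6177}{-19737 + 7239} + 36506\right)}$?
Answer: $\frac{4166}{272412681} \approx 1.5293 \cdot 10^{-5}$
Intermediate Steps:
$x{\left(V,S \right)} = 12 S V$ ($x{\left(V,S \right)} = 6 \left(S V + V S\right) = 6 \left(S V + S V\right) = 6 \cdot 2 S V = 12 S V$)
$\frac{1}{28884 + \left(\frac{x{\left(0,36 \right)} + 6177}{-19737 + 7239} + 36506\right)} = \frac{1}{28884 + \left(\frac{12 \cdot 36 \cdot 0 + 6177}{-19737 + 7239} + 36506\right)} = \frac{1}{28884 + \left(\frac{0 + 6177}{-12498} + 36506\right)} = \frac{1}{28884 + \left(6177 \left(- \frac{1}{12498}\right) + 36506\right)} = \frac{1}{28884 + \left(- \frac{2059}{4166} + 36506\right)} = \frac{1}{28884 + \frac{152081937}{4166}} = \frac{1}{\frac{272412681}{4166}} = \frac{4166}{272412681}$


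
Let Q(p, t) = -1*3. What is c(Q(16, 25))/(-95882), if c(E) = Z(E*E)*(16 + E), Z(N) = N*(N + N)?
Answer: -1053/47941 ≈ -0.021964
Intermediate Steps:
Q(p, t) = -3
Z(N) = 2*N² (Z(N) = N*(2*N) = 2*N²)
c(E) = 2*E⁴*(16 + E) (c(E) = (2*(E*E)²)*(16 + E) = (2*(E²)²)*(16 + E) = (2*E⁴)*(16 + E) = 2*E⁴*(16 + E))
c(Q(16, 25))/(-95882) = (2*(-3)⁴*(16 - 3))/(-95882) = (2*81*13)*(-1/95882) = 2106*(-1/95882) = -1053/47941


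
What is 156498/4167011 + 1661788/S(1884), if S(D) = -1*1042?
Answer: -3462262902376/2171012731 ≈ -1594.8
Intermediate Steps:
S(D) = -1042
156498/4167011 + 1661788/S(1884) = 156498/4167011 + 1661788/(-1042) = 156498*(1/4167011) + 1661788*(-1/1042) = 156498/4167011 - 830894/521 = -3462262902376/2171012731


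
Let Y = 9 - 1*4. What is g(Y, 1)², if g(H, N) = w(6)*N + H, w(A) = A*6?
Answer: 1681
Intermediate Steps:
w(A) = 6*A
Y = 5 (Y = 9 - 4 = 5)
g(H, N) = H + 36*N (g(H, N) = (6*6)*N + H = 36*N + H = H + 36*N)
g(Y, 1)² = (5 + 36*1)² = (5 + 36)² = 41² = 1681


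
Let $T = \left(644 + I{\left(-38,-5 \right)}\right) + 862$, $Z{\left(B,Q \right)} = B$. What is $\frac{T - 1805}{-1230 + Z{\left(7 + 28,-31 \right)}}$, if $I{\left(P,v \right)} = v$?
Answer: $\frac{304}{1195} \approx 0.25439$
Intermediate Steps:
$T = 1501$ ($T = \left(644 - 5\right) + 862 = 639 + 862 = 1501$)
$\frac{T - 1805}{-1230 + Z{\left(7 + 28,-31 \right)}} = \frac{1501 - 1805}{-1230 + \left(7 + 28\right)} = - \frac{304}{-1230 + 35} = - \frac{304}{-1195} = \left(-304\right) \left(- \frac{1}{1195}\right) = \frac{304}{1195}$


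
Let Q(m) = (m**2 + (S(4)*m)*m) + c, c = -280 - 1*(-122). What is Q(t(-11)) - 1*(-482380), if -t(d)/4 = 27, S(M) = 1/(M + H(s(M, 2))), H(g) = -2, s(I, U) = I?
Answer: 499718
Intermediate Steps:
c = -158 (c = -280 + 122 = -158)
S(M) = 1/(-2 + M) (S(M) = 1/(M - 2) = 1/(-2 + M))
t(d) = -108 (t(d) = -4*27 = -108)
Q(m) = -158 + 3*m**2/2 (Q(m) = (m**2 + (m/(-2 + 4))*m) - 158 = (m**2 + (m/2)*m) - 158 = (m**2 + m**2/2) - 158 = 3*m**2/2 - 158 = -158 + 3*m**2/2)
Q(t(-11)) - 1*(-482380) = (-158 + (3/2)*(-108)**2) - 1*(-482380) = (-158 + (3/2)*11664) + 482380 = (-158 + 17496) + 482380 = 17338 + 482380 = 499718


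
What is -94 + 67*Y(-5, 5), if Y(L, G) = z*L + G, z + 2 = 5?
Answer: -764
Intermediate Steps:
z = 3 (z = -2 + 5 = 3)
Y(L, G) = G + 3*L (Y(L, G) = 3*L + G = G + 3*L)
-94 + 67*Y(-5, 5) = -94 + 67*(5 + 3*(-5)) = -94 + 67*(5 - 15) = -94 + 67*(-10) = -94 - 670 = -764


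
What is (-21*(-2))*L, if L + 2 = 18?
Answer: 672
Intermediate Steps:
L = 16 (L = -2 + 18 = 16)
(-21*(-2))*L = -21*(-2)*16 = 42*16 = 672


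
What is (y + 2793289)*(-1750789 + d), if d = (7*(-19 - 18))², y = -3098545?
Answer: 513961969248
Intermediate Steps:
d = 67081 (d = (7*(-37))² = (-259)² = 67081)
(y + 2793289)*(-1750789 + d) = (-3098545 + 2793289)*(-1750789 + 67081) = -305256*(-1683708) = 513961969248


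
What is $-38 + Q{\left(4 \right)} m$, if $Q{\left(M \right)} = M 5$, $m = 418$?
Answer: $8322$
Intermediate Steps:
$Q{\left(M \right)} = 5 M$
$-38 + Q{\left(4 \right)} m = -38 + 5 \cdot 4 \cdot 418 = -38 + 20 \cdot 418 = -38 + 8360 = 8322$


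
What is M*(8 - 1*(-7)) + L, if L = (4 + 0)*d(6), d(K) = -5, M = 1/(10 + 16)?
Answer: -505/26 ≈ -19.423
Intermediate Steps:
M = 1/26 ≈ 0.038462
L = -20 (L = (4 + 0)*(-5) = 4*(-5) = -20)
M*(8 - 1*(-7)) + L = (8 - 1*(-7))/26 - 20 = (8 + 7)/26 - 20 = (1/26)*15 - 20 = 15/26 - 20 = -505/26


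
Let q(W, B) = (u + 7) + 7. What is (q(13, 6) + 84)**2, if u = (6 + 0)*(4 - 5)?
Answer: 8464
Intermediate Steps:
u = -6 (u = 6*(-1) = -6)
q(W, B) = 8 (q(W, B) = (-6 + 7) + 7 = 1 + 7 = 8)
(q(13, 6) + 84)**2 = (8 + 84)**2 = 92**2 = 8464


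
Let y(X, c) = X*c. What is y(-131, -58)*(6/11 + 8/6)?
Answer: 471076/33 ≈ 14275.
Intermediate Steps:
y(-131, -58)*(6/11 + 8/6) = (-131*(-58))*(6/11 + 8/6) = 7598*(6*(1/11) + 8*(⅙)) = 7598*(6/11 + 4/3) = 7598*(62/33) = 471076/33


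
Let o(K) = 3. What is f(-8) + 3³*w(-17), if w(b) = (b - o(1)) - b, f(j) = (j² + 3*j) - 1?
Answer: -42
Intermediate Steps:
f(j) = -1 + j² + 3*j
w(b) = -3 (w(b) = (b - 1*3) - b = (b - 3) - b = (-3 + b) - b = -3)
f(-8) + 3³*w(-17) = (-1 + (-8)² + 3*(-8)) + 3³*(-3) = (-1 + 64 - 24) + 27*(-3) = 39 - 81 = -42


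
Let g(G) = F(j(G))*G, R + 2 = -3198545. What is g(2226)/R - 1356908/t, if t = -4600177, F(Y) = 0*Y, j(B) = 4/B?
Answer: 1356908/4600177 ≈ 0.29497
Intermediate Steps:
R = -3198547 (R = -2 - 3198545 = -3198547)
F(Y) = 0
g(G) = 0 (g(G) = 0*G = 0)
g(2226)/R - 1356908/t = 0/(-3198547) - 1356908/(-4600177) = 0*(-1/3198547) - 1356908*(-1/4600177) = 0 + 1356908/4600177 = 1356908/4600177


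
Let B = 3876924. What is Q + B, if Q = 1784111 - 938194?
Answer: 4722841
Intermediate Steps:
Q = 845917
Q + B = 845917 + 3876924 = 4722841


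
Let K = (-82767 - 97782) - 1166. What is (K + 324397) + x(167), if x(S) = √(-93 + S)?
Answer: 142682 + √74 ≈ 1.4269e+5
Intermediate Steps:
K = -181715 (K = -180549 - 1166 = -181715)
(K + 324397) + x(167) = (-181715 + 324397) + √(-93 + 167) = 142682 + √74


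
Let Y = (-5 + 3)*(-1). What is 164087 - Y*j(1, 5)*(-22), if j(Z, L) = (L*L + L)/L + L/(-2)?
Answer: 164241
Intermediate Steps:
Y = 2 (Y = -2*(-1) = 2)
j(Z, L) = -L/2 + (L + L**2)/L (j(Z, L) = (L**2 + L)/L + L*(-1/2) = (L + L**2)/L - L/2 = -L/2 + (L + L**2)/L)
164087 - Y*j(1, 5)*(-22) = 164087 - 2*(1 + (1/2)*5)*(-22) = 164087 - 2*(1 + 5/2)*(-22) = 164087 - 2*(7/2)*(-22) = 164087 - 7*(-22) = 164087 - 1*(-154) = 164087 + 154 = 164241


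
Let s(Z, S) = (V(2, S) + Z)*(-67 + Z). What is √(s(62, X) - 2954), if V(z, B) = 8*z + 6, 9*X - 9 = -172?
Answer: I*√3374 ≈ 58.086*I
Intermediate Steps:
X = -163/9 (X = 1 + (⅑)*(-172) = 1 - 172/9 = -163/9 ≈ -18.111)
V(z, B) = 6 + 8*z
s(Z, S) = (-67 + Z)*(22 + Z) (s(Z, S) = ((6 + 8*2) + Z)*(-67 + Z) = ((6 + 16) + Z)*(-67 + Z) = (22 + Z)*(-67 + Z) = (-67 + Z)*(22 + Z))
√(s(62, X) - 2954) = √((-1474 + 62² - 45*62) - 2954) = √((-1474 + 3844 - 2790) - 2954) = √(-420 - 2954) = √(-3374) = I*√3374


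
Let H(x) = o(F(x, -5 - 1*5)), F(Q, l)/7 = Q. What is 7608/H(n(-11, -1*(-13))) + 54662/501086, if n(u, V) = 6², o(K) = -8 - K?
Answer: -474756271/16285295 ≈ -29.152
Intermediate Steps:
F(Q, l) = 7*Q
n(u, V) = 36
H(x) = -8 - 7*x
7608/H(n(-11, -1*(-13))) + 54662/501086 = 7608/(-8 - 7*36) + 54662/501086 = 7608/(-8 - 252) + 54662*(1/501086) = 7608/(-260) + 27331/250543 = 7608*(-1/260) + 27331/250543 = -1902/65 + 27331/250543 = -474756271/16285295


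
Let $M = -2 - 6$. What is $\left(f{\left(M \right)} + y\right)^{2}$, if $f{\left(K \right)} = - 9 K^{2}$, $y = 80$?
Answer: $246016$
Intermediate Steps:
$M = -8$
$\left(f{\left(M \right)} + y\right)^{2} = \left(- 9 \left(-8\right)^{2} + 80\right)^{2} = \left(\left(-9\right) 64 + 80\right)^{2} = \left(-576 + 80\right)^{2} = \left(-496\right)^{2} = 246016$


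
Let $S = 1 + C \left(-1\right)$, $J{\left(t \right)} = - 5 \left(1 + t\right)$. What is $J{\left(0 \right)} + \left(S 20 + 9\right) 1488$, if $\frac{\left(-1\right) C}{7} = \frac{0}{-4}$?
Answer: $43147$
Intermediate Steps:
$C = 0$ ($C = - 7 \frac{0}{-4} = - 7 \cdot 0 \left(- \frac{1}{4}\right) = \left(-7\right) 0 = 0$)
$J{\left(t \right)} = -5 - 5 t$
$S = 1$ ($S = 1 + 0 \left(-1\right) = 1 + 0 = 1$)
$J{\left(0 \right)} + \left(S 20 + 9\right) 1488 = \left(-5 - 0\right) + \left(1 \cdot 20 + 9\right) 1488 = \left(-5 + 0\right) + \left(20 + 9\right) 1488 = -5 + 29 \cdot 1488 = -5 + 43152 = 43147$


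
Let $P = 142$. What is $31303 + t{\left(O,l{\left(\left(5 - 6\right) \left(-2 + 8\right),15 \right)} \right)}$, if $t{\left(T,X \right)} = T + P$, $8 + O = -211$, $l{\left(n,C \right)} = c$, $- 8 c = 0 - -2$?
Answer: $31226$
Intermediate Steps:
$c = - \frac{1}{4}$ ($c = - \frac{0 - -2}{8} = - \frac{0 + 2}{8} = \left(- \frac{1}{8}\right) 2 = - \frac{1}{4} \approx -0.25$)
$l{\left(n,C \right)} = - \frac{1}{4}$
$O = -219$ ($O = -8 - 211 = -219$)
$t{\left(T,X \right)} = 142 + T$ ($t{\left(T,X \right)} = T + 142 = 142 + T$)
$31303 + t{\left(O,l{\left(\left(5 - 6\right) \left(-2 + 8\right),15 \right)} \right)} = 31303 + \left(142 - 219\right) = 31303 - 77 = 31226$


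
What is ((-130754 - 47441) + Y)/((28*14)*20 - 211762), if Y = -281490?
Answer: 459685/203922 ≈ 2.2542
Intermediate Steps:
((-130754 - 47441) + Y)/((28*14)*20 - 211762) = ((-130754 - 47441) - 281490)/((28*14)*20 - 211762) = (-178195 - 281490)/(392*20 - 211762) = -459685/(7840 - 211762) = -459685/(-203922) = -459685*(-1/203922) = 459685/203922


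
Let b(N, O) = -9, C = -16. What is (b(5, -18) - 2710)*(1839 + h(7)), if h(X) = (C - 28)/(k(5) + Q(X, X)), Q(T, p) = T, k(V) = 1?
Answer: -9970573/2 ≈ -4.9853e+6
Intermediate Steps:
h(X) = -44/(1 + X) (h(X) = (-16 - 28)/(1 + X) = -44/(1 + X))
(b(5, -18) - 2710)*(1839 + h(7)) = (-9 - 2710)*(1839 - 44/(1 + 7)) = -2719*(1839 - 44/8) = -2719*(1839 - 44*⅛) = -2719*(1839 - 11/2) = -2719*3667/2 = -9970573/2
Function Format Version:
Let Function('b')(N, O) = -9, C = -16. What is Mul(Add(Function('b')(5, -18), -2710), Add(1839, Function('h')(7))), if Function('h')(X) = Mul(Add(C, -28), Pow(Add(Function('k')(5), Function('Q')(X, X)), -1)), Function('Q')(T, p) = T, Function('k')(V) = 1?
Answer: Rational(-9970573, 2) ≈ -4.9853e+6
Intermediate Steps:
Function('h')(X) = Mul(-44, Pow(Add(1, X), -1)) (Function('h')(X) = Mul(Add(-16, -28), Pow(Add(1, X), -1)) = Mul(-44, Pow(Add(1, X), -1)))
Mul(Add(Function('b')(5, -18), -2710), Add(1839, Function('h')(7))) = Mul(Add(-9, -2710), Add(1839, Mul(-44, Pow(Add(1, 7), -1)))) = Mul(-2719, Add(1839, Mul(-44, Pow(8, -1)))) = Mul(-2719, Add(1839, Mul(-44, Rational(1, 8)))) = Mul(-2719, Add(1839, Rational(-11, 2))) = Mul(-2719, Rational(3667, 2)) = Rational(-9970573, 2)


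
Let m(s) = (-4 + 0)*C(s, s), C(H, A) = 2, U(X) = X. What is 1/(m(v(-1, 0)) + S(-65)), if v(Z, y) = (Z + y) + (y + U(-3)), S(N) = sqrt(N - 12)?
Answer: -8/141 - I*sqrt(77)/141 ≈ -0.056738 - 0.062234*I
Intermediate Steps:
S(N) = sqrt(-12 + N)
v(Z, y) = -3 + Z + 2*y (v(Z, y) = (Z + y) + (y - 3) = (Z + y) + (-3 + y) = -3 + Z + 2*y)
m(s) = -8 (m(s) = (-4 + 0)*2 = -4*2 = -8)
1/(m(v(-1, 0)) + S(-65)) = 1/(-8 + sqrt(-12 - 65)) = 1/(-8 + sqrt(-77)) = 1/(-8 + I*sqrt(77))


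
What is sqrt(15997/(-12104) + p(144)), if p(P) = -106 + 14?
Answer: I*sqrt(11827210)/356 ≈ 9.6603*I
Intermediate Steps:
p(P) = -92
sqrt(15997/(-12104) + p(144)) = sqrt(15997/(-12104) - 92) = sqrt(15997*(-1/12104) - 92) = sqrt(-941/712 - 92) = sqrt(-66445/712) = I*sqrt(11827210)/356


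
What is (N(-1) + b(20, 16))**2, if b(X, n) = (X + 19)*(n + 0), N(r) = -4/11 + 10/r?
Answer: 45562500/121 ≈ 3.7655e+5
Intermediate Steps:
N(r) = -4/11 + 10/r (N(r) = -4*1/11 + 10/r = -4/11 + 10/r)
b(X, n) = n*(19 + X) (b(X, n) = (19 + X)*n = n*(19 + X))
(N(-1) + b(20, 16))**2 = ((-4/11 + 10/(-1)) + 16*(19 + 20))**2 = ((-4/11 + 10*(-1)) + 16*39)**2 = ((-4/11 - 10) + 624)**2 = (-114/11 + 624)**2 = (6750/11)**2 = 45562500/121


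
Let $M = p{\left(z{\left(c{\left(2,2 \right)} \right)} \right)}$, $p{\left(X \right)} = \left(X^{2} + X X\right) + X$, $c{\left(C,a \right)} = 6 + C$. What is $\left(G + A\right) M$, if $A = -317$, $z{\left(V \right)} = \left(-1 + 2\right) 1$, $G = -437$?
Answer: $-2262$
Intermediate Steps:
$z{\left(V \right)} = 1$ ($z{\left(V \right)} = 1 \cdot 1 = 1$)
$p{\left(X \right)} = X + 2 X^{2}$ ($p{\left(X \right)} = \left(X^{2} + X^{2}\right) + X = 2 X^{2} + X = X + 2 X^{2}$)
$M = 3$ ($M = 1 \left(1 + 2 \cdot 1\right) = 1 \left(1 + 2\right) = 1 \cdot 3 = 3$)
$\left(G + A\right) M = \left(-437 - 317\right) 3 = \left(-754\right) 3 = -2262$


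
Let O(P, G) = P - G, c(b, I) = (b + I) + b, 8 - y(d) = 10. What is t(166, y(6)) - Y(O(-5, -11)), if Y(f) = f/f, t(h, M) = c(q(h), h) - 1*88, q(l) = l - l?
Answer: 77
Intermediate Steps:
q(l) = 0
y(d) = -2 (y(d) = 8 - 1*10 = 8 - 10 = -2)
c(b, I) = I + 2*b (c(b, I) = (I + b) + b = I + 2*b)
t(h, M) = -88 + h (t(h, M) = (h + 2*0) - 1*88 = (h + 0) - 88 = h - 88 = -88 + h)
Y(f) = 1
t(166, y(6)) - Y(O(-5, -11)) = (-88 + 166) - 1*1 = 78 - 1 = 77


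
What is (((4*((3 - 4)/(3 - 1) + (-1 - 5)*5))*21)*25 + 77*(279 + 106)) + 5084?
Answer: -29321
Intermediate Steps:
(((4*((3 - 4)/(3 - 1) + (-1 - 5)*5))*21)*25 + 77*(279 + 106)) + 5084 = (((4*(-1/2 - 6*5))*21)*25 + 77*385) + 5084 = (((4*(-1*½ - 30))*21)*25 + 29645) + 5084 = (((4*(-½ - 30))*21)*25 + 29645) + 5084 = (((4*(-61/2))*21)*25 + 29645) + 5084 = (-122*21*25 + 29645) + 5084 = (-2562*25 + 29645) + 5084 = (-64050 + 29645) + 5084 = -34405 + 5084 = -29321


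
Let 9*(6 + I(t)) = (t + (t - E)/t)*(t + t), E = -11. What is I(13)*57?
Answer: 6308/3 ≈ 2102.7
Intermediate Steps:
I(t) = -6 + 2*t*(t + (11 + t)/t)/9 (I(t) = -6 + ((t + (t - 1*(-11))/t)*(t + t))/9 = -6 + ((t + (t + 11)/t)*(2*t))/9 = -6 + ((t + (11 + t)/t)*(2*t))/9 = -6 + (2*t*(t + (11 + t)/t))/9 = -6 + 2*t*(t + (11 + t)/t)/9)
I(13)*57 = (-32/9 + (2/9)*13 + (2/9)*13²)*57 = (-32/9 + 26/9 + (2/9)*169)*57 = (-32/9 + 26/9 + 338/9)*57 = (332/9)*57 = 6308/3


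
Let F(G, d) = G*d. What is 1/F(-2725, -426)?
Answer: 1/1160850 ≈ 8.6144e-7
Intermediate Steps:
1/F(-2725, -426) = 1/(-2725*(-426)) = 1/1160850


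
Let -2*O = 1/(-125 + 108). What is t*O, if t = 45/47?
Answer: 45/1598 ≈ 0.028160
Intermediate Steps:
t = 45/47 (t = 45*(1/47) = 45/47 ≈ 0.95745)
O = 1/34 (O = -1/(2*(-125 + 108)) = -½/(-17) = -½*(-1/17) = 1/34 ≈ 0.029412)
t*O = (45/47)*(1/34) = 45/1598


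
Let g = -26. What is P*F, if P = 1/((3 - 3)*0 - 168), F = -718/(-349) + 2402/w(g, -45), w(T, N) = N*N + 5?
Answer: -1147919/59511480 ≈ -0.019289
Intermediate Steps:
w(T, N) = 5 + N**2 (w(T, N) = N**2 + 5 = 5 + N**2)
F = 1147919/354235 (F = -718/(-349) + 2402/(5 + (-45)**2) = -718*(-1/349) + 2402/(5 + 2025) = 718/349 + 2402/2030 = 718/349 + 2402*(1/2030) = 718/349 + 1201/1015 = 1147919/354235 ≈ 3.2406)
P = -1/168 (P = 1/(0*0 - 168) = 1/(0 - 168) = 1/(-168) = -1/168 ≈ -0.0059524)
P*F = -1/168*1147919/354235 = -1147919/59511480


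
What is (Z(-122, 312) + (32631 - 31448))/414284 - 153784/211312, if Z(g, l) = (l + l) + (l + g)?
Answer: -84159921/116413804 ≈ -0.72294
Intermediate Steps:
Z(g, l) = g + 3*l (Z(g, l) = 2*l + (g + l) = g + 3*l)
(Z(-122, 312) + (32631 - 31448))/414284 - 153784/211312 = ((-122 + 3*312) + (32631 - 31448))/414284 - 153784/211312 = ((-122 + 936) + 1183)*(1/414284) - 153784*1/211312 = (814 + 1183)*(1/414284) - 409/562 = 1997*(1/414284) - 409/562 = 1997/414284 - 409/562 = -84159921/116413804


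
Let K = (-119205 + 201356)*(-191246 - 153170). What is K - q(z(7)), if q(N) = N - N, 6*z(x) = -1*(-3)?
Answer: -28294118816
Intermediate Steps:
z(x) = ½ (z(x) = (-1*(-3))/6 = (⅙)*3 = ½)
K = -28294118816 (K = 82151*(-344416) = -28294118816)
q(N) = 0
K - q(z(7)) = -28294118816 - 1*0 = -28294118816 + 0 = -28294118816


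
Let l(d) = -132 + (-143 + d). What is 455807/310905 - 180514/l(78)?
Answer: 56212499149/61248285 ≈ 917.78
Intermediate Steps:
l(d) = -275 + d
455807/310905 - 180514/l(78) = 455807/310905 - 180514/(-275 + 78) = 455807*(1/310905) - 180514/(-197) = 455807/310905 - 180514*(-1/197) = 455807/310905 + 180514/197 = 56212499149/61248285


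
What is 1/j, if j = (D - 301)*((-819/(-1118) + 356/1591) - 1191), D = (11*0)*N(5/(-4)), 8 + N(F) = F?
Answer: 74/26507033 ≈ 2.7917e-6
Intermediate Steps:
N(F) = -8 + F
D = 0 (D = (11*0)*(-8 + 5/(-4)) = 0*(-8 + 5*(-¼)) = 0*(-8 - 5/4) = 0*(-37/4) = 0)
j = 26507033/74 (j = (0 - 301)*((-819/(-1118) + 356/1591) - 1191) = -301*((-819*(-1/1118) + 356*(1/1591)) - 1191) = -301*((63/86 + 356/1591) - 1191) = -301*(3043/3182 - 1191) = -301*(-3786719/3182) = 26507033/74 ≈ 3.5820e+5)
1/j = 1/(26507033/74) = 74/26507033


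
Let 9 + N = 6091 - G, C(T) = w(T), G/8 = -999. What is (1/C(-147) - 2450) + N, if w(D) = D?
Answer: 1708727/147 ≈ 11624.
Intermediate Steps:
G = -7992 (G = 8*(-999) = -7992)
C(T) = T
N = 14074 (N = -9 + (6091 - 1*(-7992)) = -9 + (6091 + 7992) = -9 + 14083 = 14074)
(1/C(-147) - 2450) + N = (1/(-147) - 2450) + 14074 = (-1/147 - 2450) + 14074 = -360151/147 + 14074 = 1708727/147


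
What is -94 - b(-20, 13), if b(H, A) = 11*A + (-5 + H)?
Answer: -212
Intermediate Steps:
b(H, A) = -5 + H + 11*A
-94 - b(-20, 13) = -94 - (-5 - 20 + 11*13) = -94 - (-5 - 20 + 143) = -94 - 1*118 = -94 - 118 = -212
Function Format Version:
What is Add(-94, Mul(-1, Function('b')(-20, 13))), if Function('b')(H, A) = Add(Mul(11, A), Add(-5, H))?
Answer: -212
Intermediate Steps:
Function('b')(H, A) = Add(-5, H, Mul(11, A))
Add(-94, Mul(-1, Function('b')(-20, 13))) = Add(-94, Mul(-1, Add(-5, -20, Mul(11, 13)))) = Add(-94, Mul(-1, Add(-5, -20, 143))) = Add(-94, Mul(-1, 118)) = Add(-94, -118) = -212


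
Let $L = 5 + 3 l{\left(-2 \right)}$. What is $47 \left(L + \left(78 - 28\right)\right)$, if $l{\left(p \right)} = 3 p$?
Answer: $1739$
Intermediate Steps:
$L = -13$ ($L = 5 + 3 \cdot 3 \left(-2\right) = 5 + 3 \left(-6\right) = 5 - 18 = -13$)
$47 \left(L + \left(78 - 28\right)\right) = 47 \left(-13 + \left(78 - 28\right)\right) = 47 \left(-13 + 50\right) = 47 \cdot 37 = 1739$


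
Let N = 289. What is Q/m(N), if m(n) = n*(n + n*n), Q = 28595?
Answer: 5719/4844218 ≈ 0.0011806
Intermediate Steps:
m(n) = n*(n + n²)
Q/m(N) = 28595/((289²*(1 + 289))) = 28595/((83521*290)) = 28595/24221090 = 28595*(1/24221090) = 5719/4844218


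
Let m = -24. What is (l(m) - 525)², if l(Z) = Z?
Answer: 301401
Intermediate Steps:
(l(m) - 525)² = (-24 - 525)² = (-549)² = 301401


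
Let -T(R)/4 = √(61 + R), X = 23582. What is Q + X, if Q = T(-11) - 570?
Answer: 23012 - 20*√2 ≈ 22984.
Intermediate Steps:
T(R) = -4*√(61 + R)
Q = -570 - 20*√2 (Q = -4*√(61 - 11) - 570 = -20*√2 - 570 = -570 - 20*√2 ≈ -598.28)
Q + X = (-570 - 20*√2) + 23582 = 23012 - 20*√2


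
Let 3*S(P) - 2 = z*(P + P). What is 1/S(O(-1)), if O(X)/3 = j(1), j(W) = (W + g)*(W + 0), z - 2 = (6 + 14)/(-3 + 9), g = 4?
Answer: 1/54 ≈ 0.018519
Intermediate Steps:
z = 16/3 (z = 2 + (6 + 14)/(-3 + 9) = 2 + 20/6 = 2 + 20*(⅙) = 2 + 10/3 = 16/3 ≈ 5.3333)
j(W) = W*(4 + W) (j(W) = (W + 4)*(W + 0) = (4 + W)*W = W*(4 + W))
O(X) = 15 (O(X) = 3*(1*(4 + 1)) = 3*(1*5) = 3*5 = 15)
S(P) = ⅔ + 32*P/9 (S(P) = ⅔ + (16*(P + P)/3)/3 = ⅔ + (16*(2*P)/3)/3 = ⅔ + (32*P/3)/3 = ⅔ + 32*P/9)
1/S(O(-1)) = 1/(⅔ + (32/9)*15) = 1/(⅔ + 160/3) = 1/54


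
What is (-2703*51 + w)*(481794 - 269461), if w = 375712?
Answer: 50505315047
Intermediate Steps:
(-2703*51 + w)*(481794 - 269461) = (-2703*51 + 375712)*(481794 - 269461) = (-137853 + 375712)*212333 = 237859*212333 = 50505315047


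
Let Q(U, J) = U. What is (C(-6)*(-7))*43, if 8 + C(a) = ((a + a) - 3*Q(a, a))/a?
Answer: 2709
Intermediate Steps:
C(a) = -9 (C(a) = -8 + ((a + a) - 3*a)/a = -8 + (2*a - 3*a)/a = -8 + (-a)/a = -8 - 1 = -9)
(C(-6)*(-7))*43 = -9*(-7)*43 = 63*43 = 2709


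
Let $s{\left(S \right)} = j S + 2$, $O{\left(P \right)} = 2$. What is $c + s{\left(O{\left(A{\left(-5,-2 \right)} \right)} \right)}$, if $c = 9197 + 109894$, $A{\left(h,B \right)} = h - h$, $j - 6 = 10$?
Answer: $119125$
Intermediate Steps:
$j = 16$ ($j = 6 + 10 = 16$)
$A{\left(h,B \right)} = 0$
$s{\left(S \right)} = 2 + 16 S$ ($s{\left(S \right)} = 16 S + 2 = 2 + 16 S$)
$c = 119091$
$c + s{\left(O{\left(A{\left(-5,-2 \right)} \right)} \right)} = 119091 + \left(2 + 16 \cdot 2\right) = 119091 + \left(2 + 32\right) = 119091 + 34 = 119125$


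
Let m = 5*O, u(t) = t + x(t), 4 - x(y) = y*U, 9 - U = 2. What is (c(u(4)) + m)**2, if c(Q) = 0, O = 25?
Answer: 15625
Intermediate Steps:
U = 7 (U = 9 - 1*2 = 9 - 2 = 7)
x(y) = 4 - 7*y (x(y) = 4 - y*7 = 4 - 7*y)
u(t) = 4 - 6*t (u(t) = t + (4 - 7*t) = 4 - 6*t)
m = 125 (m = 5*25 = 125)
(c(u(4)) + m)**2 = (0 + 125)**2 = 125**2 = 15625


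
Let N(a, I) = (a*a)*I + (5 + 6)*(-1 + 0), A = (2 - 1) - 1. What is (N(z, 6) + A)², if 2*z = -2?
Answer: 25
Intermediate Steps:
z = -1 (z = (½)*(-2) = -1)
A = 0 (A = 1 - 1 = 0)
N(a, I) = -11 + I*a² (N(a, I) = a²*I + 11*(-1) = I*a² - 11 = -11 + I*a²)
(N(z, 6) + A)² = ((-11 + 6*(-1)²) + 0)² = ((-11 + 6*1) + 0)² = ((-11 + 6) + 0)² = (-5 + 0)² = (-5)² = 25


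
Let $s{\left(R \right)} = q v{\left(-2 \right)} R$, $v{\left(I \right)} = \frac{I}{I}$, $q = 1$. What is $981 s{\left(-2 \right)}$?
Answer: $-1962$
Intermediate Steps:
$v{\left(I \right)} = 1$
$s{\left(R \right)} = R$ ($s{\left(R \right)} = 1 \cdot 1 R = 1 R = R$)
$981 s{\left(-2 \right)} = 981 \left(-2\right) = -1962$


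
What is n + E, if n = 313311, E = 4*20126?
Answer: 393815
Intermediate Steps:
E = 80504
n + E = 313311 + 80504 = 393815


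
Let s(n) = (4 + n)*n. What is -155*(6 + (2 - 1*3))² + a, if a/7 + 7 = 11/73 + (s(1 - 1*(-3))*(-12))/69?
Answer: -6652033/1679 ≈ -3961.9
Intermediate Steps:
s(n) = n*(4 + n)
a = -145908/1679 (a = -49 + 7*(11/73 + (((1 - 1*(-3))*(4 + (1 - 1*(-3))))*(-12))/69) = -49 + 7*(11*(1/73) + (((1 + 3)*(4 + (1 + 3)))*(-12))*(1/69)) = -49 + 7*(11/73 + ((4*(4 + 4))*(-12))*(1/69)) = -49 + 7*(11/73 + ((4*8)*(-12))*(1/69)) = -49 + 7*(11/73 + (32*(-12))*(1/69)) = -49 + 7*(11/73 - 384*1/69) = -49 + 7*(11/73 - 128/23) = -49 + 7*(-9091/1679) = -49 - 63637/1679 = -145908/1679 ≈ -86.902)
-155*(6 + (2 - 1*3))² + a = -155*(6 + (2 - 1*3))² - 145908/1679 = -155*(6 + (2 - 3))² - 145908/1679 = -155*(6 - 1)² - 145908/1679 = -155*5² - 145908/1679 = -155*25 - 145908/1679 = -3875 - 145908/1679 = -6652033/1679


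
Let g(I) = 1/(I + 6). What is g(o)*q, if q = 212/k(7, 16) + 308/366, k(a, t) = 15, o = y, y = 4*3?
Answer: 6851/8235 ≈ 0.83194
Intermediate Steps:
y = 12
o = 12
g(I) = 1/(6 + I)
q = 13702/915 (q = 212/15 + 308/366 = 212*(1/15) + 308*(1/366) = 212/15 + 154/183 = 13702/915 ≈ 14.975)
g(o)*q = (13702/915)/(6 + 12) = (13702/915)/18 = (1/18)*(13702/915) = 6851/8235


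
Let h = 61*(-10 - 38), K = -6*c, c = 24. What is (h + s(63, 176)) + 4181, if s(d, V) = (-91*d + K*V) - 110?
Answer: -29934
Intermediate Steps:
K = -144 (K = -6*24 = -144)
h = -2928 (h = 61*(-48) = -2928)
s(d, V) = -110 - 144*V - 91*d (s(d, V) = (-91*d - 144*V) - 110 = (-144*V - 91*d) - 110 = -110 - 144*V - 91*d)
(h + s(63, 176)) + 4181 = (-2928 + (-110 - 144*176 - 91*63)) + 4181 = (-2928 + (-110 - 25344 - 5733)) + 4181 = (-2928 - 31187) + 4181 = -34115 + 4181 = -29934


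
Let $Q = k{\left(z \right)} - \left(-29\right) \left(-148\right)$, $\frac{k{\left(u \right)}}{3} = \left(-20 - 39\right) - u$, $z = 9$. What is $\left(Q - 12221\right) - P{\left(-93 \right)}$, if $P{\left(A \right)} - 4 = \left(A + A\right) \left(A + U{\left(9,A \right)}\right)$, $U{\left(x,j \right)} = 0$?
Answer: $-34019$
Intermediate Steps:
$P{\left(A \right)} = 4 + 2 A^{2}$ ($P{\left(A \right)} = 4 + \left(A + A\right) \left(A + 0\right) = 4 + 2 A A = 4 + 2 A^{2}$)
$k{\left(u \right)} = -177 - 3 u$ ($k{\left(u \right)} = 3 \left(\left(-20 - 39\right) - u\right) = 3 \left(-59 - u\right) = -177 - 3 u$)
$Q = -4496$ ($Q = \left(-177 - 27\right) - \left(-29\right) \left(-148\right) = \left(-177 - 27\right) - 4292 = -204 - 4292 = -4496$)
$\left(Q - 12221\right) - P{\left(-93 \right)} = \left(-4496 - 12221\right) - \left(4 + 2 \left(-93\right)^{2}\right) = \left(-4496 - 12221\right) - \left(4 + 2 \cdot 8649\right) = -16717 - \left(4 + 17298\right) = -16717 - 17302 = -34019$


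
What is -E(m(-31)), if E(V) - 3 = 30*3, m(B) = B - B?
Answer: -93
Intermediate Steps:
m(B) = 0
E(V) = 93 (E(V) = 3 + 30*3 = 3 + 90 = 93)
-E(m(-31)) = -1*93 = -93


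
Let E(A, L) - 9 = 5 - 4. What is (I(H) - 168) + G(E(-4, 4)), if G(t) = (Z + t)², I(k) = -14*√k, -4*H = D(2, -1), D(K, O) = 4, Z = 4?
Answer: 28 - 14*I ≈ 28.0 - 14.0*I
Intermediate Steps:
H = -1 (H = -¼*4 = -1)
E(A, L) = 10 (E(A, L) = 9 + (5 - 4) = 9 + 1 = 10)
G(t) = (4 + t)²
(I(H) - 168) + G(E(-4, 4)) = (-14*I - 168) + (4 + 10)² = (-14*I - 168) + 14² = (-168 - 14*I) + 196 = 28 - 14*I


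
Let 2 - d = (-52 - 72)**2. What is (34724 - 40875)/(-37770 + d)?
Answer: 6151/53144 ≈ 0.11574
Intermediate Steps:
d = -15374 (d = 2 - (-52 - 72)**2 = 2 - 1*(-124)**2 = 2 - 1*15376 = 2 - 15376 = -15374)
(34724 - 40875)/(-37770 + d) = (34724 - 40875)/(-37770 - 15374) = -6151/(-53144) = -6151*(-1/53144) = 6151/53144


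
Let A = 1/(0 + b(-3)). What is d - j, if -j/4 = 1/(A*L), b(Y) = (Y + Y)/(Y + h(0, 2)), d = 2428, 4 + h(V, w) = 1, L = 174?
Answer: 211238/87 ≈ 2428.0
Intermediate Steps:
h(V, w) = -3 (h(V, w) = -4 + 1 = -3)
b(Y) = 2*Y/(-3 + Y) (b(Y) = (Y + Y)/(Y - 3) = (2*Y)/(-3 + Y) = 2*Y/(-3 + Y))
A = 1 (A = 1/(0 + 2*(-3)/(-3 - 3)) = 1/(0 + 2*(-3)/(-6)) = 1/(0 + 2*(-3)*(-⅙)) = 1/(0 + 1) = 1/1 = 1)
j = -2/87 (j = -4/(1*174) = -4/174 = -4*1/174 = -2/87 ≈ -0.022988)
d - j = 2428 - 1*(-2/87) = 2428 + 2/87 = 211238/87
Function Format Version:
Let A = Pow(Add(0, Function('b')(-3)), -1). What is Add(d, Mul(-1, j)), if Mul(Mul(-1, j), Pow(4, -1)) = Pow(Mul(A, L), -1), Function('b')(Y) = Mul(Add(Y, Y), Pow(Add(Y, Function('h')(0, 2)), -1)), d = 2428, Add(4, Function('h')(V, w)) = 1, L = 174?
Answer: Rational(211238, 87) ≈ 2428.0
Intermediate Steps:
Function('h')(V, w) = -3 (Function('h')(V, w) = Add(-4, 1) = -3)
Function('b')(Y) = Mul(2, Y, Pow(Add(-3, Y), -1)) (Function('b')(Y) = Mul(Add(Y, Y), Pow(Add(Y, -3), -1)) = Mul(Mul(2, Y), Pow(Add(-3, Y), -1)) = Mul(2, Y, Pow(Add(-3, Y), -1)))
A = 1 (A = Pow(Add(0, Mul(2, -3, Pow(Add(-3, -3), -1))), -1) = Pow(Add(0, Mul(2, -3, Pow(-6, -1))), -1) = Pow(Add(0, Mul(2, -3, Rational(-1, 6))), -1) = Pow(Add(0, 1), -1) = Pow(1, -1) = 1)
j = Rational(-2, 87) (j = Mul(-4, Pow(Mul(1, 174), -1)) = Mul(-4, Pow(174, -1)) = Mul(-4, Rational(1, 174)) = Rational(-2, 87) ≈ -0.022988)
Add(d, Mul(-1, j)) = Add(2428, Mul(-1, Rational(-2, 87))) = Add(2428, Rational(2, 87)) = Rational(211238, 87)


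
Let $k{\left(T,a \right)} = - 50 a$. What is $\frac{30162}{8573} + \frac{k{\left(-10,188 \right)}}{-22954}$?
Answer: $\frac{386462374}{98392321} \approx 3.9278$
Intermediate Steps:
$\frac{30162}{8573} + \frac{k{\left(-10,188 \right)}}{-22954} = \frac{30162}{8573} + \frac{\left(-50\right) 188}{-22954} = 30162 \cdot \frac{1}{8573} - - \frac{4700}{11477} = \frac{30162}{8573} + \frac{4700}{11477} = \frac{386462374}{98392321}$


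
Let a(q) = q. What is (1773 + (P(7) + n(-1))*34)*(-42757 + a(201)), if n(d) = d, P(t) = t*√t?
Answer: -74004884 - 10128328*√7 ≈ -1.0080e+8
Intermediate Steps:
P(t) = t^(3/2)
(1773 + (P(7) + n(-1))*34)*(-42757 + a(201)) = (1773 + (7^(3/2) - 1)*34)*(-42757 + 201) = (1773 + (7*√7 - 1)*34)*(-42556) = (1773 + (-1 + 7*√7)*34)*(-42556) = (1773 + (-34 + 238*√7))*(-42556) = (1739 + 238*√7)*(-42556) = -74004884 - 10128328*√7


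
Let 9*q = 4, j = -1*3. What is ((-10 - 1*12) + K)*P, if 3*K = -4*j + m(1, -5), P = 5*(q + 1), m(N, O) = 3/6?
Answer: -6955/54 ≈ -128.80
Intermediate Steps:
m(N, O) = 1/2 (m(N, O) = 3*(1/6) = 1/2)
j = -3
q = 4/9 (q = (1/9)*4 = 4/9 ≈ 0.44444)
P = 65/9 (P = 5*(4/9 + 1) = 5*(13/9) = 65/9 ≈ 7.2222)
K = 25/6 (K = (-4*(-3) + 1/2)/3 = (12 + 1/2)/3 = (1/3)*(25/2) = 25/6 ≈ 4.1667)
((-10 - 1*12) + K)*P = ((-10 - 1*12) + 25/6)*(65/9) = ((-10 - 12) + 25/6)*(65/9) = (-22 + 25/6)*(65/9) = -107/6*65/9 = -6955/54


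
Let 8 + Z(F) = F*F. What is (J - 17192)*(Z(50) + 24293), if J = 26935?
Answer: 260966255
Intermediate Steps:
Z(F) = -8 + F**2 (Z(F) = -8 + F*F = -8 + F**2)
(J - 17192)*(Z(50) + 24293) = (26935 - 17192)*((-8 + 50**2) + 24293) = 9743*((-8 + 2500) + 24293) = 9743*(2492 + 24293) = 9743*26785 = 260966255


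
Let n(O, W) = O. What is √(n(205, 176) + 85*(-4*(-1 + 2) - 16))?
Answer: I*√1495 ≈ 38.665*I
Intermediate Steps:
√(n(205, 176) + 85*(-4*(-1 + 2) - 16)) = √(205 + 85*(-4*(-1 + 2) - 16)) = √(205 + 85*(-4*1 - 16)) = √(205 + 85*(-4 - 16)) = √(205 + 85*(-20)) = √(205 - 1700) = √(-1495) = I*√1495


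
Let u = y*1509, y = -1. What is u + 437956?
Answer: 436447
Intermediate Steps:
u = -1509 (u = -1*1509 = -1509)
u + 437956 = -1509 + 437956 = 436447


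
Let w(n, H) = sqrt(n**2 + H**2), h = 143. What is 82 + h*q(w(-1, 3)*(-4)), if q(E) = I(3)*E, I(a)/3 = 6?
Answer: 82 - 10296*sqrt(10) ≈ -32477.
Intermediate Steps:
w(n, H) = sqrt(H**2 + n**2)
I(a) = 18 (I(a) = 3*6 = 18)
q(E) = 18*E
82 + h*q(w(-1, 3)*(-4)) = 82 + 143*(18*(sqrt(3**2 + (-1)**2)*(-4))) = 82 + 143*(18*(sqrt(9 + 1)*(-4))) = 82 + 143*(18*(sqrt(10)*(-4))) = 82 + 143*(18*(-4*sqrt(10))) = 82 + 143*(-72*sqrt(10)) = 82 - 10296*sqrt(10)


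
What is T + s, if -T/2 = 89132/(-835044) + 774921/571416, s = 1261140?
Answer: 25073384172179389/19881562596 ≈ 1.2611e+6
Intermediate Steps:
T = -49680140051/19881562596 (T = -2*(89132/(-835044) + 774921/571416) = -2*(89132*(-1/835044) + 774921*(1/571416)) = -2*(-22283/208761 + 258307/190472) = -2*49680140051/39763125192 = -49680140051/19881562596 ≈ -2.4988)
T + s = -49680140051/19881562596 + 1261140 = 25073384172179389/19881562596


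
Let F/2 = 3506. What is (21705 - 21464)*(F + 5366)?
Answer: 2983098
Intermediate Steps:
F = 7012 (F = 2*3506 = 7012)
(21705 - 21464)*(F + 5366) = (21705 - 21464)*(7012 + 5366) = 241*12378 = 2983098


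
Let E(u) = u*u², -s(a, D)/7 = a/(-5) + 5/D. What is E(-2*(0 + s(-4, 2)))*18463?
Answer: 227582157033/125 ≈ 1.8207e+9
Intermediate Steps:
s(a, D) = -35/D + 7*a/5 (s(a, D) = -7*(a/(-5) + 5/D) = -7*(a*(-⅕) + 5/D) = -7*(-a/5 + 5/D) = -7*(5/D - a/5) = -35/D + 7*a/5)
E(u) = u³
E(-2*(0 + s(-4, 2)))*18463 = (-2*(0 + (-35/2 + (7/5)*(-4))))³*18463 = (-2*(0 + (-35*½ - 28/5)))³*18463 = (-2*(0 + (-35/2 - 28/5)))³*18463 = (-2*(0 - 231/10))³*18463 = (-2*(-231/10))³*18463 = (231/5)³*18463 = (12326391/125)*18463 = 227582157033/125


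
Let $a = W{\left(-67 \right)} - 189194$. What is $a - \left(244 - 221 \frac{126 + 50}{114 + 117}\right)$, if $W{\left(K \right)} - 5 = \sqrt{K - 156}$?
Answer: $- \frac{3974557}{21} + i \sqrt{223} \approx -1.8926 \cdot 10^{5} + 14.933 i$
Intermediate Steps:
$W{\left(K \right)} = 5 + \sqrt{-156 + K}$ ($W{\left(K \right)} = 5 + \sqrt{K - 156} = 5 + \sqrt{-156 + K}$)
$a = -189189 + i \sqrt{223}$ ($a = \left(5 + \sqrt{-156 - 67}\right) - 189194 = \left(5 + \sqrt{-223}\right) - 189194 = \left(5 + i \sqrt{223}\right) - 189194 = -189189 + i \sqrt{223} \approx -1.8919 \cdot 10^{5} + 14.933 i$)
$a - \left(244 - 221 \frac{126 + 50}{114 + 117}\right) = \left(-189189 + i \sqrt{223}\right) - \left(244 - 221 \frac{126 + 50}{114 + 117}\right) = \left(-189189 + i \sqrt{223}\right) - \left(244 - 221 \cdot \frac{176}{231}\right) = \left(-189189 + i \sqrt{223}\right) - \left(244 - 221 \cdot 176 \cdot \frac{1}{231}\right) = \left(-189189 + i \sqrt{223}\right) + \left(-244 + 221 \cdot \frac{16}{21}\right) = \left(-189189 + i \sqrt{223}\right) + \left(-244 + \frac{3536}{21}\right) = \left(-189189 + i \sqrt{223}\right) - \frac{1588}{21} = - \frac{3974557}{21} + i \sqrt{223}$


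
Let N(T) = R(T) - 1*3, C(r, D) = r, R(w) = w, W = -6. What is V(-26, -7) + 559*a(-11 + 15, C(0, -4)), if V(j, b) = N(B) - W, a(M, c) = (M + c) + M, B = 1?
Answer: 4476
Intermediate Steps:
a(M, c) = c + 2*M
N(T) = -3 + T (N(T) = T - 1*3 = T - 3 = -3 + T)
V(j, b) = 4 (V(j, b) = (-3 + 1) - 1*(-6) = -2 + 6 = 4)
V(-26, -7) + 559*a(-11 + 15, C(0, -4)) = 4 + 559*(0 + 2*(-11 + 15)) = 4 + 559*(0 + 2*4) = 4 + 559*(0 + 8) = 4 + 559*8 = 4 + 4472 = 4476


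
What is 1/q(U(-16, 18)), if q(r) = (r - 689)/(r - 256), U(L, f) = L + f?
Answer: 254/687 ≈ 0.36972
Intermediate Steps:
q(r) = (-689 + r)/(-256 + r)
1/q(U(-16, 18)) = 1/((-689 + (-16 + 18))/(-256 + (-16 + 18))) = 1/((-689 + 2)/(-256 + 2)) = 1/(-687/(-254)) = 1/(-1/254*(-687)) = 1/(687/254) = 254/687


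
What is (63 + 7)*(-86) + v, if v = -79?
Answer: -6099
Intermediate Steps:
(63 + 7)*(-86) + v = (63 + 7)*(-86) - 79 = 70*(-86) - 79 = -6020 - 79 = -6099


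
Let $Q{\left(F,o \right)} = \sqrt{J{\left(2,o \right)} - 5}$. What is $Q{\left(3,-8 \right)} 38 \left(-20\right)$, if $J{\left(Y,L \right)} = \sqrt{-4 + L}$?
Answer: $- 760 \sqrt{-5 + 2 i \sqrt{3}} \approx -559.2 - 1789.1 i$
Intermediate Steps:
$Q{\left(F,o \right)} = \sqrt{-5 + \sqrt{-4 + o}}$ ($Q{\left(F,o \right)} = \sqrt{\sqrt{-4 + o} - 5} = \sqrt{-5 + \sqrt{-4 + o}}$)
$Q{\left(3,-8 \right)} 38 \left(-20\right) = \sqrt{-5 + \sqrt{-4 - 8}} \cdot 38 \left(-20\right) = \sqrt{-5 + \sqrt{-12}} \cdot 38 \left(-20\right) = \sqrt{-5 + 2 i \sqrt{3}} \cdot 38 \left(-20\right) = 38 \sqrt{-5 + 2 i \sqrt{3}} \left(-20\right) = - 760 \sqrt{-5 + 2 i \sqrt{3}}$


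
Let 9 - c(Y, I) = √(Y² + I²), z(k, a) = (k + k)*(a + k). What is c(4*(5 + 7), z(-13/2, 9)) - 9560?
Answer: -9551 - √13441/2 ≈ -9609.0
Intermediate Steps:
z(k, a) = 2*k*(a + k) (z(k, a) = (2*k)*(a + k) = 2*k*(a + k))
c(Y, I) = 9 - √(I² + Y²) (c(Y, I) = 9 - √(Y² + I²) = 9 - √(I² + Y²))
c(4*(5 + 7), z(-13/2, 9)) - 9560 = (9 - √((2*(-13/2)*(9 - 13/2))² + (4*(5 + 7))²)) - 9560 = (9 - √((2*(-13*½)*(9 - 13*½))² + (4*12)²)) - 9560 = (9 - √((2*(-13/2)*(9 - 13/2))² + 48²)) - 9560 = (9 - √((2*(-13/2)*(5/2))² + 2304)) - 9560 = (9 - √((-65/2)² + 2304)) - 9560 = (9 - √(4225/4 + 2304)) - 9560 = (9 - √(13441/4)) - 9560 = (9 - √13441/2) - 9560 = -9551 - √13441/2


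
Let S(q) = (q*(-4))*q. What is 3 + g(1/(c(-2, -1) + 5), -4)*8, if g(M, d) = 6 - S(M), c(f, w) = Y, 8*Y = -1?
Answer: 79619/1521 ≈ 52.346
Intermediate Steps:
Y = -⅛ (Y = (⅛)*(-1) = -⅛ ≈ -0.12500)
c(f, w) = -⅛
S(q) = -4*q² (S(q) = (-4*q)*q = -4*q²)
g(M, d) = 6 + 4*M² (g(M, d) = 6 - (-4)*M² = 6 + 4*M²)
3 + g(1/(c(-2, -1) + 5), -4)*8 = 3 + (6 + 4*(1/(-⅛ + 5))²)*8 = 3 + (6 + 4*(1/(39/8))²)*8 = 3 + (6 + 4*(8/39)²)*8 = 3 + (6 + 4*(64/1521))*8 = 3 + (6 + 256/1521)*8 = 3 + (9382/1521)*8 = 3 + 75056/1521 = 79619/1521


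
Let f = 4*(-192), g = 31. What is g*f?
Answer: -23808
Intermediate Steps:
f = -768
g*f = 31*(-768) = -23808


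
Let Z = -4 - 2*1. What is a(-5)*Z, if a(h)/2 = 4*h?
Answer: 240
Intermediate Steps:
a(h) = 8*h (a(h) = 2*(4*h) = 8*h)
Z = -6 (Z = -4 - 2 = -6)
a(-5)*Z = (8*(-5))*(-6) = -40*(-6) = 240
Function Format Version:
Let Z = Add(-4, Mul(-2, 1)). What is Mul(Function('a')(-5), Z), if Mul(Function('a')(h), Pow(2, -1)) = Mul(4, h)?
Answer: 240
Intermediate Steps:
Function('a')(h) = Mul(8, h) (Function('a')(h) = Mul(2, Mul(4, h)) = Mul(8, h))
Z = -6 (Z = Add(-4, -2) = -6)
Mul(Function('a')(-5), Z) = Mul(Mul(8, -5), -6) = Mul(-40, -6) = 240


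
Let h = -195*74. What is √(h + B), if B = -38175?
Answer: 3*I*√5845 ≈ 229.36*I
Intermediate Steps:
h = -14430
√(h + B) = √(-14430 - 38175) = √(-52605) = 3*I*√5845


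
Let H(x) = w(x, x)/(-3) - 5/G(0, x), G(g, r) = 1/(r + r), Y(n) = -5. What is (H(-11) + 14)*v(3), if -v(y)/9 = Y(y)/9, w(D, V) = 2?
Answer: 1850/3 ≈ 616.67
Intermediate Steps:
G(g, r) = 1/(2*r)
v(y) = 5 (v(y) = -(-45)/9 = -9*(-5/9) = 5)
H(x) = -⅔ - 10*x (H(x) = 2/(-3) - 5*2*x = 2*(-⅓) - 10*x = -⅔ - 10*x)
(H(-11) + 14)*v(3) = ((-⅔ - 10*(-11)) + 14)*5 = ((-⅔ + 110) + 14)*5 = (328/3 + 14)*5 = (370/3)*5 = 1850/3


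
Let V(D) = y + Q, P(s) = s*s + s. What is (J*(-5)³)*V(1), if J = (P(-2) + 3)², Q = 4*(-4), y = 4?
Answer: 37500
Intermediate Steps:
Q = -16
P(s) = s + s² (P(s) = s² + s = s + s²)
V(D) = -12 (V(D) = 4 - 16 = -12)
J = 25 (J = (-2*(1 - 2) + 3)² = (-2*(-1) + 3)² = (2 + 3)² = 5² = 25)
(J*(-5)³)*V(1) = (25*(-5)³)*(-12) = (25*(-125))*(-12) = -3125*(-12) = 37500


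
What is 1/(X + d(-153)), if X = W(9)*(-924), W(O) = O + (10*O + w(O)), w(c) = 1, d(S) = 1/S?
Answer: -153/14137201 ≈ -1.0823e-5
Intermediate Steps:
W(O) = 1 + 11*O (W(O) = O + (10*O + 1) = O + (1 + 10*O) = 1 + 11*O)
X = -92400 (X = (1 + 11*9)*(-924) = (1 + 99)*(-924) = 100*(-924) = -92400)
1/(X + d(-153)) = 1/(-92400 + 1/(-153)) = 1/(-92400 - 1/153) = 1/(-14137201/153) = -153/14137201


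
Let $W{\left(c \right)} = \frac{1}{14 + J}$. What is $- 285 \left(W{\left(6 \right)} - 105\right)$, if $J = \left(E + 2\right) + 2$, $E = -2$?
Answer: $\frac{478515}{16} \approx 29907.0$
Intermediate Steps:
$J = 2$ ($J = \left(-2 + 2\right) + 2 = 0 + 2 = 2$)
$W{\left(c \right)} = \frac{1}{16}$ ($W{\left(c \right)} = \frac{1}{14 + 2} = \frac{1}{16}$)
$- 285 \left(W{\left(6 \right)} - 105\right) = - 285 \left(\frac{1}{16} - 105\right) = \left(-285\right) \left(- \frac{1679}{16}\right) = \frac{478515}{16}$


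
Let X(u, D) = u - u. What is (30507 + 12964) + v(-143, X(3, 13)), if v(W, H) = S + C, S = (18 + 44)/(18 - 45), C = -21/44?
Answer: 51640253/1188 ≈ 43468.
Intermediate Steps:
C = -21/44 (C = -21*1/44 = -21/44 ≈ -0.47727)
X(u, D) = 0
S = -62/27 (S = 62/(-27) = 62*(-1/27) = -62/27 ≈ -2.2963)
v(W, H) = -3295/1188 (v(W, H) = -62/27 - 21/44 = -3295/1188)
(30507 + 12964) + v(-143, X(3, 13)) = (30507 + 12964) - 3295/1188 = 43471 - 3295/1188 = 51640253/1188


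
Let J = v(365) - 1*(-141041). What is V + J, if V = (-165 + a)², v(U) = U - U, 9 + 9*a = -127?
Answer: 14051962/81 ≈ 1.7348e+5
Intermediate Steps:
a = -136/9 (a = -1 + (⅑)*(-127) = -1 - 127/9 = -136/9 ≈ -15.111)
v(U) = 0
J = 141041 (J = 0 - 1*(-141041) = 0 + 141041 = 141041)
V = 2627641/81 (V = (-165 - 136/9)² = (-1621/9)² = 2627641/81 ≈ 32440.)
V + J = 2627641/81 + 141041 = 14051962/81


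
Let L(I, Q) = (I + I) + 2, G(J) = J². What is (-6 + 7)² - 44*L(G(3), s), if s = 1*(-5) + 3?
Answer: -879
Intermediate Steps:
s = -2 (s = -5 + 3 = -2)
L(I, Q) = 2 + 2*I (L(I, Q) = 2*I + 2 = 2 + 2*I)
(-6 + 7)² - 44*L(G(3), s) = (-6 + 7)² - 44*(2 + 2*3²) = 1² - 44*(2 + 2*9) = 1 - 44*(2 + 18) = 1 - 44*20 = 1 - 880 = -879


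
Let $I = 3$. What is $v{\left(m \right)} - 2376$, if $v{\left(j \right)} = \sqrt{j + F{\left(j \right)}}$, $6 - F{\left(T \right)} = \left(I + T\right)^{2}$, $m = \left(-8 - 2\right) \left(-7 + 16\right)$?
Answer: $-2376 + i \sqrt{7653} \approx -2376.0 + 87.481 i$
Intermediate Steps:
$m = -90$ ($m = \left(-10\right) 9 = -90$)
$F{\left(T \right)} = 6 - \left(3 + T\right)^{2}$
$v{\left(j \right)} = \sqrt{6 + j - \left(3 + j\right)^{2}}$ ($v{\left(j \right)} = \sqrt{j - \left(-6 + \left(3 + j\right)^{2}\right)} = \sqrt{6 + j - \left(3 + j\right)^{2}}$)
$v{\left(m \right)} - 2376 = \sqrt{6 - 90 - \left(3 - 90\right)^{2}} - 2376 = \sqrt{6 - 90 - \left(-87\right)^{2}} - 2376 = \sqrt{6 - 90 - 7569} - 2376 = \sqrt{-7653} - 2376 = i \sqrt{7653} - 2376 = -2376 + i \sqrt{7653}$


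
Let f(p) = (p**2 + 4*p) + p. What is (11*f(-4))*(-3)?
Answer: 132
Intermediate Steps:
f(p) = p**2 + 5*p
(11*f(-4))*(-3) = (11*(-4*(5 - 4)))*(-3) = (11*(-4*1))*(-3) = (11*(-4))*(-3) = -44*(-3) = 132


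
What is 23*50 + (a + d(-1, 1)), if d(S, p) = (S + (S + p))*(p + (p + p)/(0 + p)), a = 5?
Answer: 1152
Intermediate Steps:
d(S, p) = (2 + p)*(p + 2*S) (d(S, p) = (p + 2*S)*(p + (2*p)/p) = (p + 2*S)*(p + 2) = (p + 2*S)*(2 + p) = (2 + p)*(p + 2*S))
23*50 + (a + d(-1, 1)) = 23*50 + (5 + (1² + 2*1 + 4*(-1) + 2*(-1)*1)) = 1150 + (5 + (1 + 2 - 4 - 2)) = 1150 + (5 - 3) = 1150 + 2 = 1152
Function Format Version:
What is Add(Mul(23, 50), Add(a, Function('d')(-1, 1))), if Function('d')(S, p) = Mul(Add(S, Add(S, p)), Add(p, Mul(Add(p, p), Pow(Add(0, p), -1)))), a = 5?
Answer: 1152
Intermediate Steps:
Function('d')(S, p) = Mul(Add(2, p), Add(p, Mul(2, S))) (Function('d')(S, p) = Mul(Add(p, Mul(2, S)), Add(p, Mul(Mul(2, p), Pow(p, -1)))) = Mul(Add(p, Mul(2, S)), Add(p, 2)) = Mul(Add(p, Mul(2, S)), Add(2, p)) = Mul(Add(2, p), Add(p, Mul(2, S))))
Add(Mul(23, 50), Add(a, Function('d')(-1, 1))) = Add(Mul(23, 50), Add(5, Add(Pow(1, 2), Mul(2, 1), Mul(4, -1), Mul(2, -1, 1)))) = Add(1150, Add(5, Add(1, 2, -4, -2))) = Add(1150, Add(5, -3)) = Add(1150, 2) = 1152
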